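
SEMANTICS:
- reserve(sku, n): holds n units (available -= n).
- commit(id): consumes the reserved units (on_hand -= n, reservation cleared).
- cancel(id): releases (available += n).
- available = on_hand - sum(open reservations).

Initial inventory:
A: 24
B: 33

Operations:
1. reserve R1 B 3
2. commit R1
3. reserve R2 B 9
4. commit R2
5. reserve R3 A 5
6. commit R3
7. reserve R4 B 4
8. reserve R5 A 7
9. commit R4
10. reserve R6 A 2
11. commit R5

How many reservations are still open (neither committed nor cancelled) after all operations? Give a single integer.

Answer: 1

Derivation:
Step 1: reserve R1 B 3 -> on_hand[A=24 B=33] avail[A=24 B=30] open={R1}
Step 2: commit R1 -> on_hand[A=24 B=30] avail[A=24 B=30] open={}
Step 3: reserve R2 B 9 -> on_hand[A=24 B=30] avail[A=24 B=21] open={R2}
Step 4: commit R2 -> on_hand[A=24 B=21] avail[A=24 B=21] open={}
Step 5: reserve R3 A 5 -> on_hand[A=24 B=21] avail[A=19 B=21] open={R3}
Step 6: commit R3 -> on_hand[A=19 B=21] avail[A=19 B=21] open={}
Step 7: reserve R4 B 4 -> on_hand[A=19 B=21] avail[A=19 B=17] open={R4}
Step 8: reserve R5 A 7 -> on_hand[A=19 B=21] avail[A=12 B=17] open={R4,R5}
Step 9: commit R4 -> on_hand[A=19 B=17] avail[A=12 B=17] open={R5}
Step 10: reserve R6 A 2 -> on_hand[A=19 B=17] avail[A=10 B=17] open={R5,R6}
Step 11: commit R5 -> on_hand[A=12 B=17] avail[A=10 B=17] open={R6}
Open reservations: ['R6'] -> 1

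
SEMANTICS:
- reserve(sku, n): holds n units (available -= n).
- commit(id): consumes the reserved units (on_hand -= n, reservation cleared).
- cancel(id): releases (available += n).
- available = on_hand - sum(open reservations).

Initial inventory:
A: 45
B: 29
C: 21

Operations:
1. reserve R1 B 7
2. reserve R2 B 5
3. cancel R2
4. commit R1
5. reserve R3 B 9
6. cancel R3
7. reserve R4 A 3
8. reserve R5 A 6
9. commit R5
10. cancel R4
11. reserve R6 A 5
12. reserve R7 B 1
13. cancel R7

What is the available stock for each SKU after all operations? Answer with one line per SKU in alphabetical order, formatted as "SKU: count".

Step 1: reserve R1 B 7 -> on_hand[A=45 B=29 C=21] avail[A=45 B=22 C=21] open={R1}
Step 2: reserve R2 B 5 -> on_hand[A=45 B=29 C=21] avail[A=45 B=17 C=21] open={R1,R2}
Step 3: cancel R2 -> on_hand[A=45 B=29 C=21] avail[A=45 B=22 C=21] open={R1}
Step 4: commit R1 -> on_hand[A=45 B=22 C=21] avail[A=45 B=22 C=21] open={}
Step 5: reserve R3 B 9 -> on_hand[A=45 B=22 C=21] avail[A=45 B=13 C=21] open={R3}
Step 6: cancel R3 -> on_hand[A=45 B=22 C=21] avail[A=45 B=22 C=21] open={}
Step 7: reserve R4 A 3 -> on_hand[A=45 B=22 C=21] avail[A=42 B=22 C=21] open={R4}
Step 8: reserve R5 A 6 -> on_hand[A=45 B=22 C=21] avail[A=36 B=22 C=21] open={R4,R5}
Step 9: commit R5 -> on_hand[A=39 B=22 C=21] avail[A=36 B=22 C=21] open={R4}
Step 10: cancel R4 -> on_hand[A=39 B=22 C=21] avail[A=39 B=22 C=21] open={}
Step 11: reserve R6 A 5 -> on_hand[A=39 B=22 C=21] avail[A=34 B=22 C=21] open={R6}
Step 12: reserve R7 B 1 -> on_hand[A=39 B=22 C=21] avail[A=34 B=21 C=21] open={R6,R7}
Step 13: cancel R7 -> on_hand[A=39 B=22 C=21] avail[A=34 B=22 C=21] open={R6}

Answer: A: 34
B: 22
C: 21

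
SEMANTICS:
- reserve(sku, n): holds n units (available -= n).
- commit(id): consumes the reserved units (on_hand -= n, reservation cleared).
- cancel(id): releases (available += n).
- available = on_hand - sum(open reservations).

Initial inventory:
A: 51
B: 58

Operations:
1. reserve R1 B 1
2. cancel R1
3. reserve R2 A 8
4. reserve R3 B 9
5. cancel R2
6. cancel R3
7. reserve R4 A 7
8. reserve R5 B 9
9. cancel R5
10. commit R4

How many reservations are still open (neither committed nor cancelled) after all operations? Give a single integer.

Step 1: reserve R1 B 1 -> on_hand[A=51 B=58] avail[A=51 B=57] open={R1}
Step 2: cancel R1 -> on_hand[A=51 B=58] avail[A=51 B=58] open={}
Step 3: reserve R2 A 8 -> on_hand[A=51 B=58] avail[A=43 B=58] open={R2}
Step 4: reserve R3 B 9 -> on_hand[A=51 B=58] avail[A=43 B=49] open={R2,R3}
Step 5: cancel R2 -> on_hand[A=51 B=58] avail[A=51 B=49] open={R3}
Step 6: cancel R3 -> on_hand[A=51 B=58] avail[A=51 B=58] open={}
Step 7: reserve R4 A 7 -> on_hand[A=51 B=58] avail[A=44 B=58] open={R4}
Step 8: reserve R5 B 9 -> on_hand[A=51 B=58] avail[A=44 B=49] open={R4,R5}
Step 9: cancel R5 -> on_hand[A=51 B=58] avail[A=44 B=58] open={R4}
Step 10: commit R4 -> on_hand[A=44 B=58] avail[A=44 B=58] open={}
Open reservations: [] -> 0

Answer: 0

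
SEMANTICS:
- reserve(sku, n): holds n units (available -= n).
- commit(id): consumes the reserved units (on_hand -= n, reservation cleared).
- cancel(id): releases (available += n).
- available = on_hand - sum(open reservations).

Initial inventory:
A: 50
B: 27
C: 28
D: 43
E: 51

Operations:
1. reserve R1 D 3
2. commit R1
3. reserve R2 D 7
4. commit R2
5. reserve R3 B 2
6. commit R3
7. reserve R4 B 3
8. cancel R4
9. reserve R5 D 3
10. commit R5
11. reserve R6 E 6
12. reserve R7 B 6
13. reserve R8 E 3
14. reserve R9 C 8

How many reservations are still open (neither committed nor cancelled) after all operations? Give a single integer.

Step 1: reserve R1 D 3 -> on_hand[A=50 B=27 C=28 D=43 E=51] avail[A=50 B=27 C=28 D=40 E=51] open={R1}
Step 2: commit R1 -> on_hand[A=50 B=27 C=28 D=40 E=51] avail[A=50 B=27 C=28 D=40 E=51] open={}
Step 3: reserve R2 D 7 -> on_hand[A=50 B=27 C=28 D=40 E=51] avail[A=50 B=27 C=28 D=33 E=51] open={R2}
Step 4: commit R2 -> on_hand[A=50 B=27 C=28 D=33 E=51] avail[A=50 B=27 C=28 D=33 E=51] open={}
Step 5: reserve R3 B 2 -> on_hand[A=50 B=27 C=28 D=33 E=51] avail[A=50 B=25 C=28 D=33 E=51] open={R3}
Step 6: commit R3 -> on_hand[A=50 B=25 C=28 D=33 E=51] avail[A=50 B=25 C=28 D=33 E=51] open={}
Step 7: reserve R4 B 3 -> on_hand[A=50 B=25 C=28 D=33 E=51] avail[A=50 B=22 C=28 D=33 E=51] open={R4}
Step 8: cancel R4 -> on_hand[A=50 B=25 C=28 D=33 E=51] avail[A=50 B=25 C=28 D=33 E=51] open={}
Step 9: reserve R5 D 3 -> on_hand[A=50 B=25 C=28 D=33 E=51] avail[A=50 B=25 C=28 D=30 E=51] open={R5}
Step 10: commit R5 -> on_hand[A=50 B=25 C=28 D=30 E=51] avail[A=50 B=25 C=28 D=30 E=51] open={}
Step 11: reserve R6 E 6 -> on_hand[A=50 B=25 C=28 D=30 E=51] avail[A=50 B=25 C=28 D=30 E=45] open={R6}
Step 12: reserve R7 B 6 -> on_hand[A=50 B=25 C=28 D=30 E=51] avail[A=50 B=19 C=28 D=30 E=45] open={R6,R7}
Step 13: reserve R8 E 3 -> on_hand[A=50 B=25 C=28 D=30 E=51] avail[A=50 B=19 C=28 D=30 E=42] open={R6,R7,R8}
Step 14: reserve R9 C 8 -> on_hand[A=50 B=25 C=28 D=30 E=51] avail[A=50 B=19 C=20 D=30 E=42] open={R6,R7,R8,R9}
Open reservations: ['R6', 'R7', 'R8', 'R9'] -> 4

Answer: 4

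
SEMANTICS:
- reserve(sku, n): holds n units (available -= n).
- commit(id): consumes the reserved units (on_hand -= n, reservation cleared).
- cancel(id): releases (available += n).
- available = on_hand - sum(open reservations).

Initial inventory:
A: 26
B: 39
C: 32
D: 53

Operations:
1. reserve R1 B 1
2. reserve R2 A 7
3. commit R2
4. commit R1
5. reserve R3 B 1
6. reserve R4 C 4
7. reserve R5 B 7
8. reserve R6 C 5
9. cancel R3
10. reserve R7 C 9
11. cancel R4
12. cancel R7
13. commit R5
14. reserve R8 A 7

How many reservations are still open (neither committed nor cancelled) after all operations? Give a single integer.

Step 1: reserve R1 B 1 -> on_hand[A=26 B=39 C=32 D=53] avail[A=26 B=38 C=32 D=53] open={R1}
Step 2: reserve R2 A 7 -> on_hand[A=26 B=39 C=32 D=53] avail[A=19 B=38 C=32 D=53] open={R1,R2}
Step 3: commit R2 -> on_hand[A=19 B=39 C=32 D=53] avail[A=19 B=38 C=32 D=53] open={R1}
Step 4: commit R1 -> on_hand[A=19 B=38 C=32 D=53] avail[A=19 B=38 C=32 D=53] open={}
Step 5: reserve R3 B 1 -> on_hand[A=19 B=38 C=32 D=53] avail[A=19 B=37 C=32 D=53] open={R3}
Step 6: reserve R4 C 4 -> on_hand[A=19 B=38 C=32 D=53] avail[A=19 B=37 C=28 D=53] open={R3,R4}
Step 7: reserve R5 B 7 -> on_hand[A=19 B=38 C=32 D=53] avail[A=19 B=30 C=28 D=53] open={R3,R4,R5}
Step 8: reserve R6 C 5 -> on_hand[A=19 B=38 C=32 D=53] avail[A=19 B=30 C=23 D=53] open={R3,R4,R5,R6}
Step 9: cancel R3 -> on_hand[A=19 B=38 C=32 D=53] avail[A=19 B=31 C=23 D=53] open={R4,R5,R6}
Step 10: reserve R7 C 9 -> on_hand[A=19 B=38 C=32 D=53] avail[A=19 B=31 C=14 D=53] open={R4,R5,R6,R7}
Step 11: cancel R4 -> on_hand[A=19 B=38 C=32 D=53] avail[A=19 B=31 C=18 D=53] open={R5,R6,R7}
Step 12: cancel R7 -> on_hand[A=19 B=38 C=32 D=53] avail[A=19 B=31 C=27 D=53] open={R5,R6}
Step 13: commit R5 -> on_hand[A=19 B=31 C=32 D=53] avail[A=19 B=31 C=27 D=53] open={R6}
Step 14: reserve R8 A 7 -> on_hand[A=19 B=31 C=32 D=53] avail[A=12 B=31 C=27 D=53] open={R6,R8}
Open reservations: ['R6', 'R8'] -> 2

Answer: 2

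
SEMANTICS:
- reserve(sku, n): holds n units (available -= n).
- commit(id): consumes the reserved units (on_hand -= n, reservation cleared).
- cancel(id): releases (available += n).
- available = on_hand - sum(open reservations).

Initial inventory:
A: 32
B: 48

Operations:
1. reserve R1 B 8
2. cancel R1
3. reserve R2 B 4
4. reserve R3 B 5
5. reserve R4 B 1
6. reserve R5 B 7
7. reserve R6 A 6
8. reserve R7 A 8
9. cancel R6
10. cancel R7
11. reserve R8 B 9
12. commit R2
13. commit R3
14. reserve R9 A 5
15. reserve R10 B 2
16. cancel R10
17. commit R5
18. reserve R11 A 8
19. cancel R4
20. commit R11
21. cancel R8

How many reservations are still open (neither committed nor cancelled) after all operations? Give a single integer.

Step 1: reserve R1 B 8 -> on_hand[A=32 B=48] avail[A=32 B=40] open={R1}
Step 2: cancel R1 -> on_hand[A=32 B=48] avail[A=32 B=48] open={}
Step 3: reserve R2 B 4 -> on_hand[A=32 B=48] avail[A=32 B=44] open={R2}
Step 4: reserve R3 B 5 -> on_hand[A=32 B=48] avail[A=32 B=39] open={R2,R3}
Step 5: reserve R4 B 1 -> on_hand[A=32 B=48] avail[A=32 B=38] open={R2,R3,R4}
Step 6: reserve R5 B 7 -> on_hand[A=32 B=48] avail[A=32 B=31] open={R2,R3,R4,R5}
Step 7: reserve R6 A 6 -> on_hand[A=32 B=48] avail[A=26 B=31] open={R2,R3,R4,R5,R6}
Step 8: reserve R7 A 8 -> on_hand[A=32 B=48] avail[A=18 B=31] open={R2,R3,R4,R5,R6,R7}
Step 9: cancel R6 -> on_hand[A=32 B=48] avail[A=24 B=31] open={R2,R3,R4,R5,R7}
Step 10: cancel R7 -> on_hand[A=32 B=48] avail[A=32 B=31] open={R2,R3,R4,R5}
Step 11: reserve R8 B 9 -> on_hand[A=32 B=48] avail[A=32 B=22] open={R2,R3,R4,R5,R8}
Step 12: commit R2 -> on_hand[A=32 B=44] avail[A=32 B=22] open={R3,R4,R5,R8}
Step 13: commit R3 -> on_hand[A=32 B=39] avail[A=32 B=22] open={R4,R5,R8}
Step 14: reserve R9 A 5 -> on_hand[A=32 B=39] avail[A=27 B=22] open={R4,R5,R8,R9}
Step 15: reserve R10 B 2 -> on_hand[A=32 B=39] avail[A=27 B=20] open={R10,R4,R5,R8,R9}
Step 16: cancel R10 -> on_hand[A=32 B=39] avail[A=27 B=22] open={R4,R5,R8,R9}
Step 17: commit R5 -> on_hand[A=32 B=32] avail[A=27 B=22] open={R4,R8,R9}
Step 18: reserve R11 A 8 -> on_hand[A=32 B=32] avail[A=19 B=22] open={R11,R4,R8,R9}
Step 19: cancel R4 -> on_hand[A=32 B=32] avail[A=19 B=23] open={R11,R8,R9}
Step 20: commit R11 -> on_hand[A=24 B=32] avail[A=19 B=23] open={R8,R9}
Step 21: cancel R8 -> on_hand[A=24 B=32] avail[A=19 B=32] open={R9}
Open reservations: ['R9'] -> 1

Answer: 1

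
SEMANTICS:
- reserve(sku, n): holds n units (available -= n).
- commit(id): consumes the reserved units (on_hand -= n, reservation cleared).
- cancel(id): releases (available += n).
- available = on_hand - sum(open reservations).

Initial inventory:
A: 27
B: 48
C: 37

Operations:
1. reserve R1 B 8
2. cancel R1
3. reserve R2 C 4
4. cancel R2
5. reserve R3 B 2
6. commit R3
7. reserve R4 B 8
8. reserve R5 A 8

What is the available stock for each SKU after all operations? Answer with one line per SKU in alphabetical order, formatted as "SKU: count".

Answer: A: 19
B: 38
C: 37

Derivation:
Step 1: reserve R1 B 8 -> on_hand[A=27 B=48 C=37] avail[A=27 B=40 C=37] open={R1}
Step 2: cancel R1 -> on_hand[A=27 B=48 C=37] avail[A=27 B=48 C=37] open={}
Step 3: reserve R2 C 4 -> on_hand[A=27 B=48 C=37] avail[A=27 B=48 C=33] open={R2}
Step 4: cancel R2 -> on_hand[A=27 B=48 C=37] avail[A=27 B=48 C=37] open={}
Step 5: reserve R3 B 2 -> on_hand[A=27 B=48 C=37] avail[A=27 B=46 C=37] open={R3}
Step 6: commit R3 -> on_hand[A=27 B=46 C=37] avail[A=27 B=46 C=37] open={}
Step 7: reserve R4 B 8 -> on_hand[A=27 B=46 C=37] avail[A=27 B=38 C=37] open={R4}
Step 8: reserve R5 A 8 -> on_hand[A=27 B=46 C=37] avail[A=19 B=38 C=37] open={R4,R5}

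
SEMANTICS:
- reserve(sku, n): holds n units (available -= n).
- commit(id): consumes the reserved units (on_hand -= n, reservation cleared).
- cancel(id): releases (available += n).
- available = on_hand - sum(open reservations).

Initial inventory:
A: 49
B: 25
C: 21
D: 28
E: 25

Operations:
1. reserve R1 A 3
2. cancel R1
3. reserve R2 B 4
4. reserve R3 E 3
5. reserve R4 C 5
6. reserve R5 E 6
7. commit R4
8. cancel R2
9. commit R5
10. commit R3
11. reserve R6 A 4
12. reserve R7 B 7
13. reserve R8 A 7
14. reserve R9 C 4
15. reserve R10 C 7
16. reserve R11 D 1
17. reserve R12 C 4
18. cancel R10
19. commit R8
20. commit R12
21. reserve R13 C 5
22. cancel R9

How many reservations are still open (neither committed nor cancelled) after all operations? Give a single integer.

Answer: 4

Derivation:
Step 1: reserve R1 A 3 -> on_hand[A=49 B=25 C=21 D=28 E=25] avail[A=46 B=25 C=21 D=28 E=25] open={R1}
Step 2: cancel R1 -> on_hand[A=49 B=25 C=21 D=28 E=25] avail[A=49 B=25 C=21 D=28 E=25] open={}
Step 3: reserve R2 B 4 -> on_hand[A=49 B=25 C=21 D=28 E=25] avail[A=49 B=21 C=21 D=28 E=25] open={R2}
Step 4: reserve R3 E 3 -> on_hand[A=49 B=25 C=21 D=28 E=25] avail[A=49 B=21 C=21 D=28 E=22] open={R2,R3}
Step 5: reserve R4 C 5 -> on_hand[A=49 B=25 C=21 D=28 E=25] avail[A=49 B=21 C=16 D=28 E=22] open={R2,R3,R4}
Step 6: reserve R5 E 6 -> on_hand[A=49 B=25 C=21 D=28 E=25] avail[A=49 B=21 C=16 D=28 E=16] open={R2,R3,R4,R5}
Step 7: commit R4 -> on_hand[A=49 B=25 C=16 D=28 E=25] avail[A=49 B=21 C=16 D=28 E=16] open={R2,R3,R5}
Step 8: cancel R2 -> on_hand[A=49 B=25 C=16 D=28 E=25] avail[A=49 B=25 C=16 D=28 E=16] open={R3,R5}
Step 9: commit R5 -> on_hand[A=49 B=25 C=16 D=28 E=19] avail[A=49 B=25 C=16 D=28 E=16] open={R3}
Step 10: commit R3 -> on_hand[A=49 B=25 C=16 D=28 E=16] avail[A=49 B=25 C=16 D=28 E=16] open={}
Step 11: reserve R6 A 4 -> on_hand[A=49 B=25 C=16 D=28 E=16] avail[A=45 B=25 C=16 D=28 E=16] open={R6}
Step 12: reserve R7 B 7 -> on_hand[A=49 B=25 C=16 D=28 E=16] avail[A=45 B=18 C=16 D=28 E=16] open={R6,R7}
Step 13: reserve R8 A 7 -> on_hand[A=49 B=25 C=16 D=28 E=16] avail[A=38 B=18 C=16 D=28 E=16] open={R6,R7,R8}
Step 14: reserve R9 C 4 -> on_hand[A=49 B=25 C=16 D=28 E=16] avail[A=38 B=18 C=12 D=28 E=16] open={R6,R7,R8,R9}
Step 15: reserve R10 C 7 -> on_hand[A=49 B=25 C=16 D=28 E=16] avail[A=38 B=18 C=5 D=28 E=16] open={R10,R6,R7,R8,R9}
Step 16: reserve R11 D 1 -> on_hand[A=49 B=25 C=16 D=28 E=16] avail[A=38 B=18 C=5 D=27 E=16] open={R10,R11,R6,R7,R8,R9}
Step 17: reserve R12 C 4 -> on_hand[A=49 B=25 C=16 D=28 E=16] avail[A=38 B=18 C=1 D=27 E=16] open={R10,R11,R12,R6,R7,R8,R9}
Step 18: cancel R10 -> on_hand[A=49 B=25 C=16 D=28 E=16] avail[A=38 B=18 C=8 D=27 E=16] open={R11,R12,R6,R7,R8,R9}
Step 19: commit R8 -> on_hand[A=42 B=25 C=16 D=28 E=16] avail[A=38 B=18 C=8 D=27 E=16] open={R11,R12,R6,R7,R9}
Step 20: commit R12 -> on_hand[A=42 B=25 C=12 D=28 E=16] avail[A=38 B=18 C=8 D=27 E=16] open={R11,R6,R7,R9}
Step 21: reserve R13 C 5 -> on_hand[A=42 B=25 C=12 D=28 E=16] avail[A=38 B=18 C=3 D=27 E=16] open={R11,R13,R6,R7,R9}
Step 22: cancel R9 -> on_hand[A=42 B=25 C=12 D=28 E=16] avail[A=38 B=18 C=7 D=27 E=16] open={R11,R13,R6,R7}
Open reservations: ['R11', 'R13', 'R6', 'R7'] -> 4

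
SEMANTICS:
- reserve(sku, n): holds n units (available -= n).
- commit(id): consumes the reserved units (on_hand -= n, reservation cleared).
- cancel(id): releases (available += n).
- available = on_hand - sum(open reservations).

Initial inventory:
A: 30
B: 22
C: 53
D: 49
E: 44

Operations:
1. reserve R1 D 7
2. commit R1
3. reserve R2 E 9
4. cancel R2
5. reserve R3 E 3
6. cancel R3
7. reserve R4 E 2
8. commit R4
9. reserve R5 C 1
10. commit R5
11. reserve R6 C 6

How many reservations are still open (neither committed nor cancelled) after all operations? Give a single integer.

Step 1: reserve R1 D 7 -> on_hand[A=30 B=22 C=53 D=49 E=44] avail[A=30 B=22 C=53 D=42 E=44] open={R1}
Step 2: commit R1 -> on_hand[A=30 B=22 C=53 D=42 E=44] avail[A=30 B=22 C=53 D=42 E=44] open={}
Step 3: reserve R2 E 9 -> on_hand[A=30 B=22 C=53 D=42 E=44] avail[A=30 B=22 C=53 D=42 E=35] open={R2}
Step 4: cancel R2 -> on_hand[A=30 B=22 C=53 D=42 E=44] avail[A=30 B=22 C=53 D=42 E=44] open={}
Step 5: reserve R3 E 3 -> on_hand[A=30 B=22 C=53 D=42 E=44] avail[A=30 B=22 C=53 D=42 E=41] open={R3}
Step 6: cancel R3 -> on_hand[A=30 B=22 C=53 D=42 E=44] avail[A=30 B=22 C=53 D=42 E=44] open={}
Step 7: reserve R4 E 2 -> on_hand[A=30 B=22 C=53 D=42 E=44] avail[A=30 B=22 C=53 D=42 E=42] open={R4}
Step 8: commit R4 -> on_hand[A=30 B=22 C=53 D=42 E=42] avail[A=30 B=22 C=53 D=42 E=42] open={}
Step 9: reserve R5 C 1 -> on_hand[A=30 B=22 C=53 D=42 E=42] avail[A=30 B=22 C=52 D=42 E=42] open={R5}
Step 10: commit R5 -> on_hand[A=30 B=22 C=52 D=42 E=42] avail[A=30 B=22 C=52 D=42 E=42] open={}
Step 11: reserve R6 C 6 -> on_hand[A=30 B=22 C=52 D=42 E=42] avail[A=30 B=22 C=46 D=42 E=42] open={R6}
Open reservations: ['R6'] -> 1

Answer: 1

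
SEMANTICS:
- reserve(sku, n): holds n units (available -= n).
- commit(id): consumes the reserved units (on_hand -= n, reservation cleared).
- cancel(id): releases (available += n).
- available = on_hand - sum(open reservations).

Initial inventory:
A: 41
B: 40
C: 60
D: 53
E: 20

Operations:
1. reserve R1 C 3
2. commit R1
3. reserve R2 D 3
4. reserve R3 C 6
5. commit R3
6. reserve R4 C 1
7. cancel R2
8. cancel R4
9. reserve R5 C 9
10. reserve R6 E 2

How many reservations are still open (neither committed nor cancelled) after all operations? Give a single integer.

Step 1: reserve R1 C 3 -> on_hand[A=41 B=40 C=60 D=53 E=20] avail[A=41 B=40 C=57 D=53 E=20] open={R1}
Step 2: commit R1 -> on_hand[A=41 B=40 C=57 D=53 E=20] avail[A=41 B=40 C=57 D=53 E=20] open={}
Step 3: reserve R2 D 3 -> on_hand[A=41 B=40 C=57 D=53 E=20] avail[A=41 B=40 C=57 D=50 E=20] open={R2}
Step 4: reserve R3 C 6 -> on_hand[A=41 B=40 C=57 D=53 E=20] avail[A=41 B=40 C=51 D=50 E=20] open={R2,R3}
Step 5: commit R3 -> on_hand[A=41 B=40 C=51 D=53 E=20] avail[A=41 B=40 C=51 D=50 E=20] open={R2}
Step 6: reserve R4 C 1 -> on_hand[A=41 B=40 C=51 D=53 E=20] avail[A=41 B=40 C=50 D=50 E=20] open={R2,R4}
Step 7: cancel R2 -> on_hand[A=41 B=40 C=51 D=53 E=20] avail[A=41 B=40 C=50 D=53 E=20] open={R4}
Step 8: cancel R4 -> on_hand[A=41 B=40 C=51 D=53 E=20] avail[A=41 B=40 C=51 D=53 E=20] open={}
Step 9: reserve R5 C 9 -> on_hand[A=41 B=40 C=51 D=53 E=20] avail[A=41 B=40 C=42 D=53 E=20] open={R5}
Step 10: reserve R6 E 2 -> on_hand[A=41 B=40 C=51 D=53 E=20] avail[A=41 B=40 C=42 D=53 E=18] open={R5,R6}
Open reservations: ['R5', 'R6'] -> 2

Answer: 2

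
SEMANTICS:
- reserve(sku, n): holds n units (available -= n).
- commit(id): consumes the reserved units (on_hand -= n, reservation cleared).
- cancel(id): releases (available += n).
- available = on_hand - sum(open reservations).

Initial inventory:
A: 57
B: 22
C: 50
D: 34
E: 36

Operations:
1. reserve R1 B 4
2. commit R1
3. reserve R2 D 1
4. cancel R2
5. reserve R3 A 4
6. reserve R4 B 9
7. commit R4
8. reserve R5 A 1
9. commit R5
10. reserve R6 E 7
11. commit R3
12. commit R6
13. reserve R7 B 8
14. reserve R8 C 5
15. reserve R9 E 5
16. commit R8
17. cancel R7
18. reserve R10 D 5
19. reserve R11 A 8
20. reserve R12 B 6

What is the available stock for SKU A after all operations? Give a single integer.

Answer: 44

Derivation:
Step 1: reserve R1 B 4 -> on_hand[A=57 B=22 C=50 D=34 E=36] avail[A=57 B=18 C=50 D=34 E=36] open={R1}
Step 2: commit R1 -> on_hand[A=57 B=18 C=50 D=34 E=36] avail[A=57 B=18 C=50 D=34 E=36] open={}
Step 3: reserve R2 D 1 -> on_hand[A=57 B=18 C=50 D=34 E=36] avail[A=57 B=18 C=50 D=33 E=36] open={R2}
Step 4: cancel R2 -> on_hand[A=57 B=18 C=50 D=34 E=36] avail[A=57 B=18 C=50 D=34 E=36] open={}
Step 5: reserve R3 A 4 -> on_hand[A=57 B=18 C=50 D=34 E=36] avail[A=53 B=18 C=50 D=34 E=36] open={R3}
Step 6: reserve R4 B 9 -> on_hand[A=57 B=18 C=50 D=34 E=36] avail[A=53 B=9 C=50 D=34 E=36] open={R3,R4}
Step 7: commit R4 -> on_hand[A=57 B=9 C=50 D=34 E=36] avail[A=53 B=9 C=50 D=34 E=36] open={R3}
Step 8: reserve R5 A 1 -> on_hand[A=57 B=9 C=50 D=34 E=36] avail[A=52 B=9 C=50 D=34 E=36] open={R3,R5}
Step 9: commit R5 -> on_hand[A=56 B=9 C=50 D=34 E=36] avail[A=52 B=9 C=50 D=34 E=36] open={R3}
Step 10: reserve R6 E 7 -> on_hand[A=56 B=9 C=50 D=34 E=36] avail[A=52 B=9 C=50 D=34 E=29] open={R3,R6}
Step 11: commit R3 -> on_hand[A=52 B=9 C=50 D=34 E=36] avail[A=52 B=9 C=50 D=34 E=29] open={R6}
Step 12: commit R6 -> on_hand[A=52 B=9 C=50 D=34 E=29] avail[A=52 B=9 C=50 D=34 E=29] open={}
Step 13: reserve R7 B 8 -> on_hand[A=52 B=9 C=50 D=34 E=29] avail[A=52 B=1 C=50 D=34 E=29] open={R7}
Step 14: reserve R8 C 5 -> on_hand[A=52 B=9 C=50 D=34 E=29] avail[A=52 B=1 C=45 D=34 E=29] open={R7,R8}
Step 15: reserve R9 E 5 -> on_hand[A=52 B=9 C=50 D=34 E=29] avail[A=52 B=1 C=45 D=34 E=24] open={R7,R8,R9}
Step 16: commit R8 -> on_hand[A=52 B=9 C=45 D=34 E=29] avail[A=52 B=1 C=45 D=34 E=24] open={R7,R9}
Step 17: cancel R7 -> on_hand[A=52 B=9 C=45 D=34 E=29] avail[A=52 B=9 C=45 D=34 E=24] open={R9}
Step 18: reserve R10 D 5 -> on_hand[A=52 B=9 C=45 D=34 E=29] avail[A=52 B=9 C=45 D=29 E=24] open={R10,R9}
Step 19: reserve R11 A 8 -> on_hand[A=52 B=9 C=45 D=34 E=29] avail[A=44 B=9 C=45 D=29 E=24] open={R10,R11,R9}
Step 20: reserve R12 B 6 -> on_hand[A=52 B=9 C=45 D=34 E=29] avail[A=44 B=3 C=45 D=29 E=24] open={R10,R11,R12,R9}
Final available[A] = 44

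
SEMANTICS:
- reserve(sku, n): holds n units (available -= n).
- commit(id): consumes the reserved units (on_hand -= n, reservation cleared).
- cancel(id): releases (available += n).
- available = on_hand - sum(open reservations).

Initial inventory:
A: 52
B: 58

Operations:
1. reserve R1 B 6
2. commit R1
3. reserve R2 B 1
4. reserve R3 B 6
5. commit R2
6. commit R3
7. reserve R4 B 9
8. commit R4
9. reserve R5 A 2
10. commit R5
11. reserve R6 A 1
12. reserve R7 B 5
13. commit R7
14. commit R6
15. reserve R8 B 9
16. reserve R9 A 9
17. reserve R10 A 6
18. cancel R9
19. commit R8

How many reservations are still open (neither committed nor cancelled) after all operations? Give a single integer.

Step 1: reserve R1 B 6 -> on_hand[A=52 B=58] avail[A=52 B=52] open={R1}
Step 2: commit R1 -> on_hand[A=52 B=52] avail[A=52 B=52] open={}
Step 3: reserve R2 B 1 -> on_hand[A=52 B=52] avail[A=52 B=51] open={R2}
Step 4: reserve R3 B 6 -> on_hand[A=52 B=52] avail[A=52 B=45] open={R2,R3}
Step 5: commit R2 -> on_hand[A=52 B=51] avail[A=52 B=45] open={R3}
Step 6: commit R3 -> on_hand[A=52 B=45] avail[A=52 B=45] open={}
Step 7: reserve R4 B 9 -> on_hand[A=52 B=45] avail[A=52 B=36] open={R4}
Step 8: commit R4 -> on_hand[A=52 B=36] avail[A=52 B=36] open={}
Step 9: reserve R5 A 2 -> on_hand[A=52 B=36] avail[A=50 B=36] open={R5}
Step 10: commit R5 -> on_hand[A=50 B=36] avail[A=50 B=36] open={}
Step 11: reserve R6 A 1 -> on_hand[A=50 B=36] avail[A=49 B=36] open={R6}
Step 12: reserve R7 B 5 -> on_hand[A=50 B=36] avail[A=49 B=31] open={R6,R7}
Step 13: commit R7 -> on_hand[A=50 B=31] avail[A=49 B=31] open={R6}
Step 14: commit R6 -> on_hand[A=49 B=31] avail[A=49 B=31] open={}
Step 15: reserve R8 B 9 -> on_hand[A=49 B=31] avail[A=49 B=22] open={R8}
Step 16: reserve R9 A 9 -> on_hand[A=49 B=31] avail[A=40 B=22] open={R8,R9}
Step 17: reserve R10 A 6 -> on_hand[A=49 B=31] avail[A=34 B=22] open={R10,R8,R9}
Step 18: cancel R9 -> on_hand[A=49 B=31] avail[A=43 B=22] open={R10,R8}
Step 19: commit R8 -> on_hand[A=49 B=22] avail[A=43 B=22] open={R10}
Open reservations: ['R10'] -> 1

Answer: 1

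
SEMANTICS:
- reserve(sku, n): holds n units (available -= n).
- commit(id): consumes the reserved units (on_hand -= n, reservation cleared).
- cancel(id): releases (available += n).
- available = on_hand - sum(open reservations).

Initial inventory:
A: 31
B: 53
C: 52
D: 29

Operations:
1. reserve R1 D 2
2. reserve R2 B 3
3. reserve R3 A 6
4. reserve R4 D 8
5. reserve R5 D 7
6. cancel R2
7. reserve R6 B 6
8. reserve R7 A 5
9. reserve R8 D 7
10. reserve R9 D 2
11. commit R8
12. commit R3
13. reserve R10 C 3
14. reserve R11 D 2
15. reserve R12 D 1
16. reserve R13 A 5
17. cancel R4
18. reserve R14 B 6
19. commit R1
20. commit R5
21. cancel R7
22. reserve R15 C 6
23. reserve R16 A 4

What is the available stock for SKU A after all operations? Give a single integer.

Answer: 16

Derivation:
Step 1: reserve R1 D 2 -> on_hand[A=31 B=53 C=52 D=29] avail[A=31 B=53 C=52 D=27] open={R1}
Step 2: reserve R2 B 3 -> on_hand[A=31 B=53 C=52 D=29] avail[A=31 B=50 C=52 D=27] open={R1,R2}
Step 3: reserve R3 A 6 -> on_hand[A=31 B=53 C=52 D=29] avail[A=25 B=50 C=52 D=27] open={R1,R2,R3}
Step 4: reserve R4 D 8 -> on_hand[A=31 B=53 C=52 D=29] avail[A=25 B=50 C=52 D=19] open={R1,R2,R3,R4}
Step 5: reserve R5 D 7 -> on_hand[A=31 B=53 C=52 D=29] avail[A=25 B=50 C=52 D=12] open={R1,R2,R3,R4,R5}
Step 6: cancel R2 -> on_hand[A=31 B=53 C=52 D=29] avail[A=25 B=53 C=52 D=12] open={R1,R3,R4,R5}
Step 7: reserve R6 B 6 -> on_hand[A=31 B=53 C=52 D=29] avail[A=25 B=47 C=52 D=12] open={R1,R3,R4,R5,R6}
Step 8: reserve R7 A 5 -> on_hand[A=31 B=53 C=52 D=29] avail[A=20 B=47 C=52 D=12] open={R1,R3,R4,R5,R6,R7}
Step 9: reserve R8 D 7 -> on_hand[A=31 B=53 C=52 D=29] avail[A=20 B=47 C=52 D=5] open={R1,R3,R4,R5,R6,R7,R8}
Step 10: reserve R9 D 2 -> on_hand[A=31 B=53 C=52 D=29] avail[A=20 B=47 C=52 D=3] open={R1,R3,R4,R5,R6,R7,R8,R9}
Step 11: commit R8 -> on_hand[A=31 B=53 C=52 D=22] avail[A=20 B=47 C=52 D=3] open={R1,R3,R4,R5,R6,R7,R9}
Step 12: commit R3 -> on_hand[A=25 B=53 C=52 D=22] avail[A=20 B=47 C=52 D=3] open={R1,R4,R5,R6,R7,R9}
Step 13: reserve R10 C 3 -> on_hand[A=25 B=53 C=52 D=22] avail[A=20 B=47 C=49 D=3] open={R1,R10,R4,R5,R6,R7,R9}
Step 14: reserve R11 D 2 -> on_hand[A=25 B=53 C=52 D=22] avail[A=20 B=47 C=49 D=1] open={R1,R10,R11,R4,R5,R6,R7,R9}
Step 15: reserve R12 D 1 -> on_hand[A=25 B=53 C=52 D=22] avail[A=20 B=47 C=49 D=0] open={R1,R10,R11,R12,R4,R5,R6,R7,R9}
Step 16: reserve R13 A 5 -> on_hand[A=25 B=53 C=52 D=22] avail[A=15 B=47 C=49 D=0] open={R1,R10,R11,R12,R13,R4,R5,R6,R7,R9}
Step 17: cancel R4 -> on_hand[A=25 B=53 C=52 D=22] avail[A=15 B=47 C=49 D=8] open={R1,R10,R11,R12,R13,R5,R6,R7,R9}
Step 18: reserve R14 B 6 -> on_hand[A=25 B=53 C=52 D=22] avail[A=15 B=41 C=49 D=8] open={R1,R10,R11,R12,R13,R14,R5,R6,R7,R9}
Step 19: commit R1 -> on_hand[A=25 B=53 C=52 D=20] avail[A=15 B=41 C=49 D=8] open={R10,R11,R12,R13,R14,R5,R6,R7,R9}
Step 20: commit R5 -> on_hand[A=25 B=53 C=52 D=13] avail[A=15 B=41 C=49 D=8] open={R10,R11,R12,R13,R14,R6,R7,R9}
Step 21: cancel R7 -> on_hand[A=25 B=53 C=52 D=13] avail[A=20 B=41 C=49 D=8] open={R10,R11,R12,R13,R14,R6,R9}
Step 22: reserve R15 C 6 -> on_hand[A=25 B=53 C=52 D=13] avail[A=20 B=41 C=43 D=8] open={R10,R11,R12,R13,R14,R15,R6,R9}
Step 23: reserve R16 A 4 -> on_hand[A=25 B=53 C=52 D=13] avail[A=16 B=41 C=43 D=8] open={R10,R11,R12,R13,R14,R15,R16,R6,R9}
Final available[A] = 16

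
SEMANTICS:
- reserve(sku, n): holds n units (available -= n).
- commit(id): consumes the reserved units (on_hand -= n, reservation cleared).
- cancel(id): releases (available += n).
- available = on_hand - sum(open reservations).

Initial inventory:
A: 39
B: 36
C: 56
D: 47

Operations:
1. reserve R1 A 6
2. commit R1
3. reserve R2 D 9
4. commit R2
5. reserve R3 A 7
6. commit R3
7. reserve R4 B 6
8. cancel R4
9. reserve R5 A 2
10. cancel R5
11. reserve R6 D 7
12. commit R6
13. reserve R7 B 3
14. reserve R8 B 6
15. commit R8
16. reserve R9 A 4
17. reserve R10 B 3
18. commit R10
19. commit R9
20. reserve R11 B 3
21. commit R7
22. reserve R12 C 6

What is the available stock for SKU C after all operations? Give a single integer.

Step 1: reserve R1 A 6 -> on_hand[A=39 B=36 C=56 D=47] avail[A=33 B=36 C=56 D=47] open={R1}
Step 2: commit R1 -> on_hand[A=33 B=36 C=56 D=47] avail[A=33 B=36 C=56 D=47] open={}
Step 3: reserve R2 D 9 -> on_hand[A=33 B=36 C=56 D=47] avail[A=33 B=36 C=56 D=38] open={R2}
Step 4: commit R2 -> on_hand[A=33 B=36 C=56 D=38] avail[A=33 B=36 C=56 D=38] open={}
Step 5: reserve R3 A 7 -> on_hand[A=33 B=36 C=56 D=38] avail[A=26 B=36 C=56 D=38] open={R3}
Step 6: commit R3 -> on_hand[A=26 B=36 C=56 D=38] avail[A=26 B=36 C=56 D=38] open={}
Step 7: reserve R4 B 6 -> on_hand[A=26 B=36 C=56 D=38] avail[A=26 B=30 C=56 D=38] open={R4}
Step 8: cancel R4 -> on_hand[A=26 B=36 C=56 D=38] avail[A=26 B=36 C=56 D=38] open={}
Step 9: reserve R5 A 2 -> on_hand[A=26 B=36 C=56 D=38] avail[A=24 B=36 C=56 D=38] open={R5}
Step 10: cancel R5 -> on_hand[A=26 B=36 C=56 D=38] avail[A=26 B=36 C=56 D=38] open={}
Step 11: reserve R6 D 7 -> on_hand[A=26 B=36 C=56 D=38] avail[A=26 B=36 C=56 D=31] open={R6}
Step 12: commit R6 -> on_hand[A=26 B=36 C=56 D=31] avail[A=26 B=36 C=56 D=31] open={}
Step 13: reserve R7 B 3 -> on_hand[A=26 B=36 C=56 D=31] avail[A=26 B=33 C=56 D=31] open={R7}
Step 14: reserve R8 B 6 -> on_hand[A=26 B=36 C=56 D=31] avail[A=26 B=27 C=56 D=31] open={R7,R8}
Step 15: commit R8 -> on_hand[A=26 B=30 C=56 D=31] avail[A=26 B=27 C=56 D=31] open={R7}
Step 16: reserve R9 A 4 -> on_hand[A=26 B=30 C=56 D=31] avail[A=22 B=27 C=56 D=31] open={R7,R9}
Step 17: reserve R10 B 3 -> on_hand[A=26 B=30 C=56 D=31] avail[A=22 B=24 C=56 D=31] open={R10,R7,R9}
Step 18: commit R10 -> on_hand[A=26 B=27 C=56 D=31] avail[A=22 B=24 C=56 D=31] open={R7,R9}
Step 19: commit R9 -> on_hand[A=22 B=27 C=56 D=31] avail[A=22 B=24 C=56 D=31] open={R7}
Step 20: reserve R11 B 3 -> on_hand[A=22 B=27 C=56 D=31] avail[A=22 B=21 C=56 D=31] open={R11,R7}
Step 21: commit R7 -> on_hand[A=22 B=24 C=56 D=31] avail[A=22 B=21 C=56 D=31] open={R11}
Step 22: reserve R12 C 6 -> on_hand[A=22 B=24 C=56 D=31] avail[A=22 B=21 C=50 D=31] open={R11,R12}
Final available[C] = 50

Answer: 50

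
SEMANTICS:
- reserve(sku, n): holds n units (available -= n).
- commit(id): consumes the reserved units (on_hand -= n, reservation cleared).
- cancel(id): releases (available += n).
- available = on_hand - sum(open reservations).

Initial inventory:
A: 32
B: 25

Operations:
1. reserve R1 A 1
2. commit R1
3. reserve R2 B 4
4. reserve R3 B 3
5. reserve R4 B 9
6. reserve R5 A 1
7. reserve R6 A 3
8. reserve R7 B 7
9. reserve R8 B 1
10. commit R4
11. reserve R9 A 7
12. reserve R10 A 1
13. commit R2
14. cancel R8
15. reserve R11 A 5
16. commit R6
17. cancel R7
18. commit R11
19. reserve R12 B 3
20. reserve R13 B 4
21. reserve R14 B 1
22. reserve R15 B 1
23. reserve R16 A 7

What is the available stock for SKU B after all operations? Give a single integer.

Step 1: reserve R1 A 1 -> on_hand[A=32 B=25] avail[A=31 B=25] open={R1}
Step 2: commit R1 -> on_hand[A=31 B=25] avail[A=31 B=25] open={}
Step 3: reserve R2 B 4 -> on_hand[A=31 B=25] avail[A=31 B=21] open={R2}
Step 4: reserve R3 B 3 -> on_hand[A=31 B=25] avail[A=31 B=18] open={R2,R3}
Step 5: reserve R4 B 9 -> on_hand[A=31 B=25] avail[A=31 B=9] open={R2,R3,R4}
Step 6: reserve R5 A 1 -> on_hand[A=31 B=25] avail[A=30 B=9] open={R2,R3,R4,R5}
Step 7: reserve R6 A 3 -> on_hand[A=31 B=25] avail[A=27 B=9] open={R2,R3,R4,R5,R6}
Step 8: reserve R7 B 7 -> on_hand[A=31 B=25] avail[A=27 B=2] open={R2,R3,R4,R5,R6,R7}
Step 9: reserve R8 B 1 -> on_hand[A=31 B=25] avail[A=27 B=1] open={R2,R3,R4,R5,R6,R7,R8}
Step 10: commit R4 -> on_hand[A=31 B=16] avail[A=27 B=1] open={R2,R3,R5,R6,R7,R8}
Step 11: reserve R9 A 7 -> on_hand[A=31 B=16] avail[A=20 B=1] open={R2,R3,R5,R6,R7,R8,R9}
Step 12: reserve R10 A 1 -> on_hand[A=31 B=16] avail[A=19 B=1] open={R10,R2,R3,R5,R6,R7,R8,R9}
Step 13: commit R2 -> on_hand[A=31 B=12] avail[A=19 B=1] open={R10,R3,R5,R6,R7,R8,R9}
Step 14: cancel R8 -> on_hand[A=31 B=12] avail[A=19 B=2] open={R10,R3,R5,R6,R7,R9}
Step 15: reserve R11 A 5 -> on_hand[A=31 B=12] avail[A=14 B=2] open={R10,R11,R3,R5,R6,R7,R9}
Step 16: commit R6 -> on_hand[A=28 B=12] avail[A=14 B=2] open={R10,R11,R3,R5,R7,R9}
Step 17: cancel R7 -> on_hand[A=28 B=12] avail[A=14 B=9] open={R10,R11,R3,R5,R9}
Step 18: commit R11 -> on_hand[A=23 B=12] avail[A=14 B=9] open={R10,R3,R5,R9}
Step 19: reserve R12 B 3 -> on_hand[A=23 B=12] avail[A=14 B=6] open={R10,R12,R3,R5,R9}
Step 20: reserve R13 B 4 -> on_hand[A=23 B=12] avail[A=14 B=2] open={R10,R12,R13,R3,R5,R9}
Step 21: reserve R14 B 1 -> on_hand[A=23 B=12] avail[A=14 B=1] open={R10,R12,R13,R14,R3,R5,R9}
Step 22: reserve R15 B 1 -> on_hand[A=23 B=12] avail[A=14 B=0] open={R10,R12,R13,R14,R15,R3,R5,R9}
Step 23: reserve R16 A 7 -> on_hand[A=23 B=12] avail[A=7 B=0] open={R10,R12,R13,R14,R15,R16,R3,R5,R9}
Final available[B] = 0

Answer: 0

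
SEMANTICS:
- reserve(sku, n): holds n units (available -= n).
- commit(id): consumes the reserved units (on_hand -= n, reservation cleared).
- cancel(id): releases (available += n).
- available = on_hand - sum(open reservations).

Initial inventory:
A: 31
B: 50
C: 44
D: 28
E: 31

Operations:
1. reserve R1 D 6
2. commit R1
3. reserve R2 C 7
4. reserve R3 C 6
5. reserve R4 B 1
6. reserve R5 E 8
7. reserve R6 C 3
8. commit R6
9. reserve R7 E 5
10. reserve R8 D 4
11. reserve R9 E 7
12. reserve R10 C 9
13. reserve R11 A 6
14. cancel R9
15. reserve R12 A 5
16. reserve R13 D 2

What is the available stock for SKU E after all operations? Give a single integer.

Step 1: reserve R1 D 6 -> on_hand[A=31 B=50 C=44 D=28 E=31] avail[A=31 B=50 C=44 D=22 E=31] open={R1}
Step 2: commit R1 -> on_hand[A=31 B=50 C=44 D=22 E=31] avail[A=31 B=50 C=44 D=22 E=31] open={}
Step 3: reserve R2 C 7 -> on_hand[A=31 B=50 C=44 D=22 E=31] avail[A=31 B=50 C=37 D=22 E=31] open={R2}
Step 4: reserve R3 C 6 -> on_hand[A=31 B=50 C=44 D=22 E=31] avail[A=31 B=50 C=31 D=22 E=31] open={R2,R3}
Step 5: reserve R4 B 1 -> on_hand[A=31 B=50 C=44 D=22 E=31] avail[A=31 B=49 C=31 D=22 E=31] open={R2,R3,R4}
Step 6: reserve R5 E 8 -> on_hand[A=31 B=50 C=44 D=22 E=31] avail[A=31 B=49 C=31 D=22 E=23] open={R2,R3,R4,R5}
Step 7: reserve R6 C 3 -> on_hand[A=31 B=50 C=44 D=22 E=31] avail[A=31 B=49 C=28 D=22 E=23] open={R2,R3,R4,R5,R6}
Step 8: commit R6 -> on_hand[A=31 B=50 C=41 D=22 E=31] avail[A=31 B=49 C=28 D=22 E=23] open={R2,R3,R4,R5}
Step 9: reserve R7 E 5 -> on_hand[A=31 B=50 C=41 D=22 E=31] avail[A=31 B=49 C=28 D=22 E=18] open={R2,R3,R4,R5,R7}
Step 10: reserve R8 D 4 -> on_hand[A=31 B=50 C=41 D=22 E=31] avail[A=31 B=49 C=28 D=18 E=18] open={R2,R3,R4,R5,R7,R8}
Step 11: reserve R9 E 7 -> on_hand[A=31 B=50 C=41 D=22 E=31] avail[A=31 B=49 C=28 D=18 E=11] open={R2,R3,R4,R5,R7,R8,R9}
Step 12: reserve R10 C 9 -> on_hand[A=31 B=50 C=41 D=22 E=31] avail[A=31 B=49 C=19 D=18 E=11] open={R10,R2,R3,R4,R5,R7,R8,R9}
Step 13: reserve R11 A 6 -> on_hand[A=31 B=50 C=41 D=22 E=31] avail[A=25 B=49 C=19 D=18 E=11] open={R10,R11,R2,R3,R4,R5,R7,R8,R9}
Step 14: cancel R9 -> on_hand[A=31 B=50 C=41 D=22 E=31] avail[A=25 B=49 C=19 D=18 E=18] open={R10,R11,R2,R3,R4,R5,R7,R8}
Step 15: reserve R12 A 5 -> on_hand[A=31 B=50 C=41 D=22 E=31] avail[A=20 B=49 C=19 D=18 E=18] open={R10,R11,R12,R2,R3,R4,R5,R7,R8}
Step 16: reserve R13 D 2 -> on_hand[A=31 B=50 C=41 D=22 E=31] avail[A=20 B=49 C=19 D=16 E=18] open={R10,R11,R12,R13,R2,R3,R4,R5,R7,R8}
Final available[E] = 18

Answer: 18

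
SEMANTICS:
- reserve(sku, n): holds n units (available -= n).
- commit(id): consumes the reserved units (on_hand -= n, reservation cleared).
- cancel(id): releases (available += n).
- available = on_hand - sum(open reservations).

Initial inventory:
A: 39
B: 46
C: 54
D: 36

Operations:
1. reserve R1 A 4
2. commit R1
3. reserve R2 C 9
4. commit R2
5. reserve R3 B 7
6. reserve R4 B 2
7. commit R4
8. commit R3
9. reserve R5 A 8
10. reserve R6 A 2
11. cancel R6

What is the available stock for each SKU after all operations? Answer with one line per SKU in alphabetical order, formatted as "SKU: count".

Answer: A: 27
B: 37
C: 45
D: 36

Derivation:
Step 1: reserve R1 A 4 -> on_hand[A=39 B=46 C=54 D=36] avail[A=35 B=46 C=54 D=36] open={R1}
Step 2: commit R1 -> on_hand[A=35 B=46 C=54 D=36] avail[A=35 B=46 C=54 D=36] open={}
Step 3: reserve R2 C 9 -> on_hand[A=35 B=46 C=54 D=36] avail[A=35 B=46 C=45 D=36] open={R2}
Step 4: commit R2 -> on_hand[A=35 B=46 C=45 D=36] avail[A=35 B=46 C=45 D=36] open={}
Step 5: reserve R3 B 7 -> on_hand[A=35 B=46 C=45 D=36] avail[A=35 B=39 C=45 D=36] open={R3}
Step 6: reserve R4 B 2 -> on_hand[A=35 B=46 C=45 D=36] avail[A=35 B=37 C=45 D=36] open={R3,R4}
Step 7: commit R4 -> on_hand[A=35 B=44 C=45 D=36] avail[A=35 B=37 C=45 D=36] open={R3}
Step 8: commit R3 -> on_hand[A=35 B=37 C=45 D=36] avail[A=35 B=37 C=45 D=36] open={}
Step 9: reserve R5 A 8 -> on_hand[A=35 B=37 C=45 D=36] avail[A=27 B=37 C=45 D=36] open={R5}
Step 10: reserve R6 A 2 -> on_hand[A=35 B=37 C=45 D=36] avail[A=25 B=37 C=45 D=36] open={R5,R6}
Step 11: cancel R6 -> on_hand[A=35 B=37 C=45 D=36] avail[A=27 B=37 C=45 D=36] open={R5}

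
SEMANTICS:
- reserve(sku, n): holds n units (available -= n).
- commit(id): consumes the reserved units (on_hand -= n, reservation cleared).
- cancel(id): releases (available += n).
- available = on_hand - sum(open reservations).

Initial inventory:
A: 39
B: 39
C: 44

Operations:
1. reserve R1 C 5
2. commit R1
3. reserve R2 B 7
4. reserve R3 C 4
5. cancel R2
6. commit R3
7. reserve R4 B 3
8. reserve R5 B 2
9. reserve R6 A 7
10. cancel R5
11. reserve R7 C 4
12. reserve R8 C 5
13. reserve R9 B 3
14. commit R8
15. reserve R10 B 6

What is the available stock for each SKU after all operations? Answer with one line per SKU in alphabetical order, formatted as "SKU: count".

Answer: A: 32
B: 27
C: 26

Derivation:
Step 1: reserve R1 C 5 -> on_hand[A=39 B=39 C=44] avail[A=39 B=39 C=39] open={R1}
Step 2: commit R1 -> on_hand[A=39 B=39 C=39] avail[A=39 B=39 C=39] open={}
Step 3: reserve R2 B 7 -> on_hand[A=39 B=39 C=39] avail[A=39 B=32 C=39] open={R2}
Step 4: reserve R3 C 4 -> on_hand[A=39 B=39 C=39] avail[A=39 B=32 C=35] open={R2,R3}
Step 5: cancel R2 -> on_hand[A=39 B=39 C=39] avail[A=39 B=39 C=35] open={R3}
Step 6: commit R3 -> on_hand[A=39 B=39 C=35] avail[A=39 B=39 C=35] open={}
Step 7: reserve R4 B 3 -> on_hand[A=39 B=39 C=35] avail[A=39 B=36 C=35] open={R4}
Step 8: reserve R5 B 2 -> on_hand[A=39 B=39 C=35] avail[A=39 B=34 C=35] open={R4,R5}
Step 9: reserve R6 A 7 -> on_hand[A=39 B=39 C=35] avail[A=32 B=34 C=35] open={R4,R5,R6}
Step 10: cancel R5 -> on_hand[A=39 B=39 C=35] avail[A=32 B=36 C=35] open={R4,R6}
Step 11: reserve R7 C 4 -> on_hand[A=39 B=39 C=35] avail[A=32 B=36 C=31] open={R4,R6,R7}
Step 12: reserve R8 C 5 -> on_hand[A=39 B=39 C=35] avail[A=32 B=36 C=26] open={R4,R6,R7,R8}
Step 13: reserve R9 B 3 -> on_hand[A=39 B=39 C=35] avail[A=32 B=33 C=26] open={R4,R6,R7,R8,R9}
Step 14: commit R8 -> on_hand[A=39 B=39 C=30] avail[A=32 B=33 C=26] open={R4,R6,R7,R9}
Step 15: reserve R10 B 6 -> on_hand[A=39 B=39 C=30] avail[A=32 B=27 C=26] open={R10,R4,R6,R7,R9}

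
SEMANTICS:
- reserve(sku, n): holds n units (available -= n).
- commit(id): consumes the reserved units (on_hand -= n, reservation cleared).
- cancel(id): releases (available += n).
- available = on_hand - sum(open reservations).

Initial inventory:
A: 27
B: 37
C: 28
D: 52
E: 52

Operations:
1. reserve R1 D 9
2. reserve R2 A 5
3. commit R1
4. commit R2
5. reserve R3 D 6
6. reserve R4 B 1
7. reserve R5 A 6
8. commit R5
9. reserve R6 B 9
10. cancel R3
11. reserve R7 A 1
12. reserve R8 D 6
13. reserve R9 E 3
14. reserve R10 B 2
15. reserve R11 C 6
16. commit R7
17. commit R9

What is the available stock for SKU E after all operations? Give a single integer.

Answer: 49

Derivation:
Step 1: reserve R1 D 9 -> on_hand[A=27 B=37 C=28 D=52 E=52] avail[A=27 B=37 C=28 D=43 E=52] open={R1}
Step 2: reserve R2 A 5 -> on_hand[A=27 B=37 C=28 D=52 E=52] avail[A=22 B=37 C=28 D=43 E=52] open={R1,R2}
Step 3: commit R1 -> on_hand[A=27 B=37 C=28 D=43 E=52] avail[A=22 B=37 C=28 D=43 E=52] open={R2}
Step 4: commit R2 -> on_hand[A=22 B=37 C=28 D=43 E=52] avail[A=22 B=37 C=28 D=43 E=52] open={}
Step 5: reserve R3 D 6 -> on_hand[A=22 B=37 C=28 D=43 E=52] avail[A=22 B=37 C=28 D=37 E=52] open={R3}
Step 6: reserve R4 B 1 -> on_hand[A=22 B=37 C=28 D=43 E=52] avail[A=22 B=36 C=28 D=37 E=52] open={R3,R4}
Step 7: reserve R5 A 6 -> on_hand[A=22 B=37 C=28 D=43 E=52] avail[A=16 B=36 C=28 D=37 E=52] open={R3,R4,R5}
Step 8: commit R5 -> on_hand[A=16 B=37 C=28 D=43 E=52] avail[A=16 B=36 C=28 D=37 E=52] open={R3,R4}
Step 9: reserve R6 B 9 -> on_hand[A=16 B=37 C=28 D=43 E=52] avail[A=16 B=27 C=28 D=37 E=52] open={R3,R4,R6}
Step 10: cancel R3 -> on_hand[A=16 B=37 C=28 D=43 E=52] avail[A=16 B=27 C=28 D=43 E=52] open={R4,R6}
Step 11: reserve R7 A 1 -> on_hand[A=16 B=37 C=28 D=43 E=52] avail[A=15 B=27 C=28 D=43 E=52] open={R4,R6,R7}
Step 12: reserve R8 D 6 -> on_hand[A=16 B=37 C=28 D=43 E=52] avail[A=15 B=27 C=28 D=37 E=52] open={R4,R6,R7,R8}
Step 13: reserve R9 E 3 -> on_hand[A=16 B=37 C=28 D=43 E=52] avail[A=15 B=27 C=28 D=37 E=49] open={R4,R6,R7,R8,R9}
Step 14: reserve R10 B 2 -> on_hand[A=16 B=37 C=28 D=43 E=52] avail[A=15 B=25 C=28 D=37 E=49] open={R10,R4,R6,R7,R8,R9}
Step 15: reserve R11 C 6 -> on_hand[A=16 B=37 C=28 D=43 E=52] avail[A=15 B=25 C=22 D=37 E=49] open={R10,R11,R4,R6,R7,R8,R9}
Step 16: commit R7 -> on_hand[A=15 B=37 C=28 D=43 E=52] avail[A=15 B=25 C=22 D=37 E=49] open={R10,R11,R4,R6,R8,R9}
Step 17: commit R9 -> on_hand[A=15 B=37 C=28 D=43 E=49] avail[A=15 B=25 C=22 D=37 E=49] open={R10,R11,R4,R6,R8}
Final available[E] = 49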